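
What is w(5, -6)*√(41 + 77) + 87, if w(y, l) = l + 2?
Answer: 87 - 4*√118 ≈ 43.549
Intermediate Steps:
w(y, l) = 2 + l
w(5, -6)*√(41 + 77) + 87 = (2 - 6)*√(41 + 77) + 87 = -4*√118 + 87 = 87 - 4*√118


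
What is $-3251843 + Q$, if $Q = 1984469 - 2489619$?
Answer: $-3756993$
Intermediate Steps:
$Q = -505150$
$-3251843 + Q = -3251843 - 505150 = -3756993$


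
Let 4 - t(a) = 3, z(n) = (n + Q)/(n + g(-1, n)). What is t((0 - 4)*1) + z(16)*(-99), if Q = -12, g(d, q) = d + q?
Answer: -365/31 ≈ -11.774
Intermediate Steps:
z(n) = (-12 + n)/(-1 + 2*n) (z(n) = (n - 12)/(n + (-1 + n)) = (-12 + n)/(-1 + 2*n))
t(a) = 1 (t(a) = 4 - 1*3 = 4 - 3 = 1)
t((0 - 4)*1) + z(16)*(-99) = 1 + ((-12 + 16)/(-1 + 2*16))*(-99) = 1 + (4/(-1 + 32))*(-99) = 1 + (4/31)*(-99) = 1 - 396/31 = -365/31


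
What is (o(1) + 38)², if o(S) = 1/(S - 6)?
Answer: 35721/25 ≈ 1428.8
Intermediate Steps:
o(S) = 1/(-6 + S)
(o(1) + 38)² = (1/(-6 + 1) + 38)² = (1/(-5) + 38)² = (-⅕ + 38)² = (189/5)² = 35721/25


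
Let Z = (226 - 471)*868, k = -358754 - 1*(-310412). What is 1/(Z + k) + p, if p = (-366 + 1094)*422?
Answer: 80183990431/261002 ≈ 3.0722e+5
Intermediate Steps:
k = -48342 (k = -358754 + 310412 = -48342)
Z = -212660 (Z = -245*868 = -212660)
p = 307216 (p = 728*422 = 307216)
1/(Z + k) + p = 1/(-212660 - 48342) + 307216 = 1/(-261002) + 307216 = -1/261002 + 307216 = 80183990431/261002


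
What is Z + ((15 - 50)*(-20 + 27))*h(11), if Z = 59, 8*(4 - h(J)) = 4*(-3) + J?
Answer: -7613/8 ≈ -951.63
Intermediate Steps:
h(J) = 11/2 - J/8 (h(J) = 4 - (4*(-3) + J)/8 = 4 - (-12 + J)/8 = 4 + (3/2 - J/8) = 11/2 - J/8)
Z + ((15 - 50)*(-20 + 27))*h(11) = 59 + ((15 - 50)*(-20 + 27))*(11/2 - 1/8*11) = 59 + (-35*7)*(11/2 - 11/8) = 59 - 245*33/8 = 59 - 8085/8 = -7613/8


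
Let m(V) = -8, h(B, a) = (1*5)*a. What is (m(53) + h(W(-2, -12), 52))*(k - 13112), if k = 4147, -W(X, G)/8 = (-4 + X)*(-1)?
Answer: -2259180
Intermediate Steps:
W(X, G) = -32 + 8*X (W(X, G) = -8*(-4 + X)*(-1) = -8*(4 - X) = -32 + 8*X)
h(B, a) = 5*a
(m(53) + h(W(-2, -12), 52))*(k - 13112) = (-8 + 5*52)*(4147 - 13112) = (-8 + 260)*(-8965) = 252*(-8965) = -2259180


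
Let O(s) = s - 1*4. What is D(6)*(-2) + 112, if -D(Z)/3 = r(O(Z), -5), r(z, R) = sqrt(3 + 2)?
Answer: 112 + 6*sqrt(5) ≈ 125.42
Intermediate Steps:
O(s) = -4 + s (O(s) = s - 4 = -4 + s)
r(z, R) = sqrt(5)
D(Z) = -3*sqrt(5)
D(6)*(-2) + 112 = -3*sqrt(5)*(-2) + 112 = 6*sqrt(5) + 112 = 112 + 6*sqrt(5)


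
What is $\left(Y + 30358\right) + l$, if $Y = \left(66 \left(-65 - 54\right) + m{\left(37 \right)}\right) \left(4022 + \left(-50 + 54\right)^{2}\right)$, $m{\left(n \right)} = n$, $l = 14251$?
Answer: $-31520437$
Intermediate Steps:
$Y = -31565046$ ($Y = \left(66 \left(-65 - 54\right) + 37\right) \left(4022 + \left(-50 + 54\right)^{2}\right) = \left(66 \left(-119\right) + 37\right) \left(4022 + 4^{2}\right) = \left(-7854 + 37\right) \left(4022 + 16\right) = \left(-7817\right) 4038 = -31565046$)
$\left(Y + 30358\right) + l = \left(-31565046 + 30358\right) + 14251 = -31534688 + 14251 = -31520437$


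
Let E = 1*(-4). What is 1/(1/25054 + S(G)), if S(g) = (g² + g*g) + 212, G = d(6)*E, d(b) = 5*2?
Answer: 25054/85484249 ≈ 0.00029308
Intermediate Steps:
E = -4
d(b) = 10
G = -40 (G = 10*(-4) = -40)
S(g) = 212 + 2*g² (S(g) = (g² + g²) + 212 = 2*g² + 212 = 212 + 2*g²)
1/(1/25054 + S(G)) = 1/(1/25054 + (212 + 2*(-40)²)) = 1/(1/25054 + (212 + 2*1600)) = 1/(1/25054 + (212 + 3200)) = 1/(1/25054 + 3412) = 1/(85484249/25054) = 25054/85484249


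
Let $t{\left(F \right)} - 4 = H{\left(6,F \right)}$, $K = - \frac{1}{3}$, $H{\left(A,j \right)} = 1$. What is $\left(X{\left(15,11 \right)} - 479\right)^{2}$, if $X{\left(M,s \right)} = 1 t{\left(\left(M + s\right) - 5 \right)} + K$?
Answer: $\frac{2024929}{9} \approx 2.2499 \cdot 10^{5}$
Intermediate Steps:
$K = - \frac{1}{3}$ ($K = \left(-1\right) \frac{1}{3} = - \frac{1}{3} \approx -0.33333$)
$t{\left(F \right)} = 5$ ($t{\left(F \right)} = 4 + 1 = 5$)
$X{\left(M,s \right)} = \frac{14}{3}$ ($X{\left(M,s \right)} = 1 \cdot 5 - \frac{1}{3} = 5 - \frac{1}{3} = \frac{14}{3}$)
$\left(X{\left(15,11 \right)} - 479\right)^{2} = \left(\frac{14}{3} - 479\right)^{2} = \left(- \frac{1423}{3}\right)^{2} = \frac{2024929}{9}$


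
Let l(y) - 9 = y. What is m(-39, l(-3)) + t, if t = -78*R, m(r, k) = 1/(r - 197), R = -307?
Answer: 5651255/236 ≈ 23946.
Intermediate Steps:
l(y) = 9 + y
m(r, k) = 1/(-197 + r)
t = 23946 (t = -78*(-307) = 23946)
m(-39, l(-3)) + t = 1/(-197 - 39) + 23946 = 1/(-236) + 23946 = -1/236 + 23946 = 5651255/236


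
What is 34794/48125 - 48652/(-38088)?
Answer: 916652843/458246250 ≈ 2.0004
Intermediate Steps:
34794/48125 - 48652/(-38088) = 34794*(1/48125) - 48652*(-1/38088) = 34794/48125 + 12163/9522 = 916652843/458246250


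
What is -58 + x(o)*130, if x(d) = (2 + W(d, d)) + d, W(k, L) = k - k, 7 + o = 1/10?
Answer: -695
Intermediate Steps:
o = -69/10 (o = -7 + 1/10 = -7 + ⅒ = -69/10 ≈ -6.9000)
W(k, L) = 0
x(d) = 2 + d (x(d) = (2 + 0) + d = 2 + d)
-58 + x(o)*130 = -58 + (2 - 69/10)*130 = -58 - 49/10*130 = -58 - 637 = -695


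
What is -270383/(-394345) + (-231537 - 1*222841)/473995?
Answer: -2040860093/7476702331 ≈ -0.27296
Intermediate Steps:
-270383/(-394345) + (-231537 - 1*222841)/473995 = -270383*(-1/394345) + (-231537 - 222841)*(1/473995) = 270383/394345 - 454378*1/473995 = 270383/394345 - 454378/473995 = -2040860093/7476702331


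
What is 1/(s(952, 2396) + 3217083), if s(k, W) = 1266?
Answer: 1/3218349 ≈ 3.1072e-7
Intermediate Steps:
1/(s(952, 2396) + 3217083) = 1/(1266 + 3217083) = 1/3218349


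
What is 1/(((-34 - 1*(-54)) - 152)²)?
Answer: 1/17424 ≈ 5.7392e-5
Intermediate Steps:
1/(((-34 - 1*(-54)) - 152)²) = 1/(((-34 + 54) - 152)²) = 1/((20 - 152)²) = 1/((-132)²) = 1/17424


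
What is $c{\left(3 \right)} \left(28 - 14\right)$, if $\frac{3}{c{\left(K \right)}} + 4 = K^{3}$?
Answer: $\frac{42}{23} \approx 1.8261$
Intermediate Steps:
$c{\left(K \right)} = \frac{3}{-4 + K^{3}}$
$c{\left(3 \right)} \left(28 - 14\right) = \frac{3}{-4 + 3^{3}} \left(28 - 14\right) = \frac{3}{-4 + 27} \cdot 14 = \frac{3}{23} \cdot 14 = \frac{42}{23}$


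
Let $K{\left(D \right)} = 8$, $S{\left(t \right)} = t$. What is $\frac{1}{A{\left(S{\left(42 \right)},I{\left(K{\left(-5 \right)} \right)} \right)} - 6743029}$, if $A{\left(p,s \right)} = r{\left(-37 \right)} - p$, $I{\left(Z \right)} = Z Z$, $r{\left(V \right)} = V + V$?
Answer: $- \frac{1}{6743145} \approx -1.483 \cdot 10^{-7}$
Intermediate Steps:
$r{\left(V \right)} = 2 V$
$I{\left(Z \right)} = Z^{2}$
$A{\left(p,s \right)} = -74 - p$ ($A{\left(p,s \right)} = 2 \left(-37\right) - p = -74 - p$)
$\frac{1}{A{\left(S{\left(42 \right)},I{\left(K{\left(-5 \right)} \right)} \right)} - 6743029} = \frac{1}{\left(-74 - 42\right) - 6743029} = \frac{1}{-116 - 6743029} = \frac{1}{-6743145} = - \frac{1}{6743145}$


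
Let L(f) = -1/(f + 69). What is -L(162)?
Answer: 1/231 ≈ 0.0043290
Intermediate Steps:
L(f) = -1/(69 + f)
-L(162) = -(-1)/(69 + 162) = -(-1)/231 = -1*(-1/231) = 1/231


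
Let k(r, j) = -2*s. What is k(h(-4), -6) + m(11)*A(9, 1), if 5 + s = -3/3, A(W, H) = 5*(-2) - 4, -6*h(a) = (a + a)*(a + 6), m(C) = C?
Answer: -142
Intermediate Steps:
h(a) = -a*(6 + a)/3 (h(a) = -(a + a)*(a + 6)/6 = -2*a*(6 + a)/6 = -a*(6 + a)/3)
A(W, H) = -14 (A(W, H) = -10 - 4 = -14)
s = -6 (s = -5 - 3/3 = -5 - 3*⅓ = -5 - 1 = -6)
k(r, j) = 12 (k(r, j) = -2*(-6) = 12)
k(h(-4), -6) + m(11)*A(9, 1) = 12 + 11*(-14) = 12 - 154 = -142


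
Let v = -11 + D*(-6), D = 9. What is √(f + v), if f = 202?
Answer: √137 ≈ 11.705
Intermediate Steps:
v = -65 (v = -11 + 9*(-6) = -11 - 54 = -65)
√(f + v) = √(202 - 65) = √137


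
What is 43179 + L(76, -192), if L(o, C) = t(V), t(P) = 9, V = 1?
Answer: 43188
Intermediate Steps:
L(o, C) = 9
43179 + L(76, -192) = 43179 + 9 = 43188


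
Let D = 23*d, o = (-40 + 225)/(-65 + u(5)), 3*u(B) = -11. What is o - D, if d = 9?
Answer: -43197/206 ≈ -209.69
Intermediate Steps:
u(B) = -11/3 (u(B) = (⅓)*(-11) = -11/3)
o = -555/206 (o = (-40 + 225)/(-65 - 11/3) = 185/(-206/3) = 185*(-3/206) = -555/206 ≈ -2.6942)
D = 207 (D = 23*9 = 207)
o - D = -555/206 - 1*207 = -555/206 - 207 = -43197/206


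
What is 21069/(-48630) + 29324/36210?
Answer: 22103921/58696410 ≈ 0.37658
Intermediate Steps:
21069/(-48630) + 29324/36210 = 21069*(-1/48630) + 29324*(1/36210) = -7023/16210 + 14662/18105 = 22103921/58696410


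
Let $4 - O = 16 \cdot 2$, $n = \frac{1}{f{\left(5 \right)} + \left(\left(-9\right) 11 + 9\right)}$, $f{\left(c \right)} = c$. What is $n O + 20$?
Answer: $\frac{1728}{85} \approx 20.329$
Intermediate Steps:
$n = - \frac{1}{85}$ ($n = \frac{1}{5 + \left(\left(-9\right) 11 + 9\right)} = \frac{1}{5 + \left(-99 + 9\right)} = \frac{1}{5 - 90} = \frac{1}{-85} = - \frac{1}{85} \approx -0.011765$)
$O = -28$ ($O = 4 - 16 \cdot 2 = 4 - 32 = -28$)
$n O + 20 = \left(- \frac{1}{85}\right) \left(-28\right) + 20 = \frac{28}{85} + 20 = \frac{1728}{85}$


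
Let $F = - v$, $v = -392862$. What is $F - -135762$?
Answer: $528624$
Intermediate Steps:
$F = 392862$ ($F = \left(-1\right) \left(-392862\right) = 392862$)
$F - -135762 = 392862 - -135762 = 392862 + 135762 = 528624$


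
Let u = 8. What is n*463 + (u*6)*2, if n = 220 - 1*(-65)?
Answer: 132051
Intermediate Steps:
n = 285 (n = 220 + 65 = 285)
n*463 + (u*6)*2 = 285*463 + (8*6)*2 = 131955 + 48*2 = 131955 + 96 = 132051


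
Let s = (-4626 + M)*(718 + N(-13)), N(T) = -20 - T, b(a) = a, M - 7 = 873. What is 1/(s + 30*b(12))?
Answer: -1/2663046 ≈ -3.7551e-7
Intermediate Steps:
M = 880 (M = 7 + 873 = 880)
s = -2663406 (s = (-4626 + 880)*(718 + (-20 - 1*(-13))) = -3746*(718 + (-20 + 13)) = -3746*(718 - 7) = -3746*711 = -2663406)
1/(s + 30*b(12)) = 1/(-2663406 + 30*12) = 1/(-2663406 + 360) = 1/(-2663046) = -1/2663046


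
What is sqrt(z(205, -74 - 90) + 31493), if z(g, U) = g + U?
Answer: sqrt(31534) ≈ 177.58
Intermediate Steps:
z(g, U) = U + g
sqrt(z(205, -74 - 90) + 31493) = sqrt(((-74 - 90) + 205) + 31493) = sqrt((-164 + 205) + 31493) = sqrt(41 + 31493) = sqrt(31534)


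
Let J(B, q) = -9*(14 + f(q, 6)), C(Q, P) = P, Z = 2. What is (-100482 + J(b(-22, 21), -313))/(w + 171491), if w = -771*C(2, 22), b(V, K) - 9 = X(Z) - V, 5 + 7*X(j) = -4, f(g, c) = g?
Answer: -97791/154529 ≈ -0.63283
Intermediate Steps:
X(j) = -9/7 (X(j) = -5/7 + (⅐)*(-4) = -5/7 - 4/7 = -9/7)
b(V, K) = 54/7 - V (b(V, K) = 9 + (-9/7 - V) = 54/7 - V)
J(B, q) = -126 - 9*q (J(B, q) = -9*(14 + q) = -126 - 9*q)
w = -16962 (w = -771*22 = -16962)
(-100482 + J(b(-22, 21), -313))/(w + 171491) = (-100482 + (-126 - 9*(-313)))/(-16962 + 171491) = (-100482 + (-126 + 2817))/154529 = (-100482 + 2691)*(1/154529) = -97791*1/154529 = -97791/154529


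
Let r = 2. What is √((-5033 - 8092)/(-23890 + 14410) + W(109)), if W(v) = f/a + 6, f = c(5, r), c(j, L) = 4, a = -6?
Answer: √6037338/948 ≈ 2.5919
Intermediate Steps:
f = 4
W(v) = 16/3 (W(v) = 4/(-6) + 6 = 4*(-⅙) + 6 = -⅔ + 6 = 16/3)
√((-5033 - 8092)/(-23890 + 14410) + W(109)) = √((-5033 - 8092)/(-23890 + 14410) + 16/3) = √(-13125/(-9480) + 16/3) = √(-13125*(-1/9480) + 16/3) = √(875/632 + 16/3) = √(12737/1896) = √6037338/948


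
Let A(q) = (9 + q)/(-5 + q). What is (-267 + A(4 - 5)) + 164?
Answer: -313/3 ≈ -104.33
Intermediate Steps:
A(q) = (9 + q)/(-5 + q)
(-267 + A(4 - 5)) + 164 = (-267 + (9 + (4 - 5))/(-5 + (4 - 5))) + 164 = (-267 + (9 - 1)/(-5 - 1)) + 164 = (-267 + 8/(-6)) + 164 = (-267 - ⅙*8) + 164 = (-267 - 4/3) + 164 = -805/3 + 164 = -313/3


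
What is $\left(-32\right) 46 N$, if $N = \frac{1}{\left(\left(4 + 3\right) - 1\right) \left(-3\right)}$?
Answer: $\frac{736}{9} \approx 81.778$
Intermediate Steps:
$N = - \frac{1}{18}$ ($N = \frac{1}{\left(7 - 1\right) \left(-3\right)} = \frac{1}{6 \left(-3\right)} = \frac{1}{-18} = - \frac{1}{18} \approx -0.055556$)
$\left(-32\right) 46 N = \left(-32\right) 46 \left(- \frac{1}{18}\right) = \left(-1472\right) \left(- \frac{1}{18}\right) = \frac{736}{9}$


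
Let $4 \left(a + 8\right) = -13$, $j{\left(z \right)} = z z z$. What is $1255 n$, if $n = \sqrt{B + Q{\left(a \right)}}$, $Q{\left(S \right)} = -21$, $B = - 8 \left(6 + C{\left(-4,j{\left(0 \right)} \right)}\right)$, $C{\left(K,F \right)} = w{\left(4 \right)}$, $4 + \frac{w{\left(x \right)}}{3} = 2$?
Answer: $1255 i \sqrt{21} \approx 5751.1 i$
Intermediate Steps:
$w{\left(x \right)} = -6$ ($w{\left(x \right)} = -12 + 3 \cdot 2 = -12 + 6 = -6$)
$j{\left(z \right)} = z^{3}$ ($j{\left(z \right)} = z^{2} z = z^{3}$)
$C{\left(K,F \right)} = -6$
$B = 0$ ($B = - 8 \left(6 - 6\right) = \left(-8\right) 0 = 0$)
$a = - \frac{45}{4}$ ($a = -8 + \frac{1}{4} \left(-13\right) = -8 - \frac{13}{4} = - \frac{45}{4} \approx -11.25$)
$n = i \sqrt{21}$ ($n = \sqrt{0 - 21} = \sqrt{-21} = i \sqrt{21} \approx 4.5826 i$)
$1255 n = 1255 i \sqrt{21}$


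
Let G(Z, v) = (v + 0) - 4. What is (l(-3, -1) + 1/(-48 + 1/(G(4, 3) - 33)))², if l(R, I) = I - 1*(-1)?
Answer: 1156/2666689 ≈ 0.00043350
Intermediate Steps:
l(R, I) = 1 + I (l(R, I) = I + 1 = 1 + I)
G(Z, v) = -4 + v (G(Z, v) = v - 4 = -4 + v)
(l(-3, -1) + 1/(-48 + 1/(G(4, 3) - 33)))² = ((1 - 1) + 1/(-48 + 1/((-4 + 3) - 33)))² = (0 + 1/(-48 + 1/(-1 - 33)))² = (0 + 1/(-48 + 1/(-34)))² = (0 + 1/(-48 - 1/34))² = (0 + 1/(-1633/34))² = (0 - 34/1633)² = (-34/1633)² = 1156/2666689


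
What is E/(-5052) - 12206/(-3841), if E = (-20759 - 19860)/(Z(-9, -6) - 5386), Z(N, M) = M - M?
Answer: 331970121253/104513886552 ≈ 3.1763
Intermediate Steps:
Z(N, M) = 0
E = 40619/5386 (E = (-20759 - 19860)/(0 - 5386) = -40619/(-5386) = -40619*(-1/5386) = 40619/5386 ≈ 7.5416)
E/(-5052) - 12206/(-3841) = (40619/5386)/(-5052) - 12206/(-3841) = (40619/5386)*(-1/5052) - 12206*(-1/3841) = -40619/27210072 + 12206/3841 = 331970121253/104513886552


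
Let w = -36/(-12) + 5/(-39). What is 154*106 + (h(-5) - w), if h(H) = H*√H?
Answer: 636524/39 - 5*I*√5 ≈ 16321.0 - 11.18*I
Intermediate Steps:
h(H) = H^(3/2)
w = 112/39 (w = -36*(-1/12) + 5*(-1/39) = 3 - 5/39 = 112/39 ≈ 2.8718)
154*106 + (h(-5) - w) = 154*106 + ((-5)^(3/2) - 1*112/39) = 16324 + (-5*I*√5 - 112/39) = 16324 + (-112/39 - 5*I*√5) = 636524/39 - 5*I*√5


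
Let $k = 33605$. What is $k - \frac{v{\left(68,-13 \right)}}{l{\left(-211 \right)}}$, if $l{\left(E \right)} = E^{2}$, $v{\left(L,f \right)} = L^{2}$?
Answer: $\frac{1496123581}{44521} \approx 33605.0$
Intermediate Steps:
$k - \frac{v{\left(68,-13 \right)}}{l{\left(-211 \right)}} = 33605 - \frac{68^{2}}{\left(-211\right)^{2}} = 33605 - \frac{4624}{44521} = \frac{1496123581}{44521}$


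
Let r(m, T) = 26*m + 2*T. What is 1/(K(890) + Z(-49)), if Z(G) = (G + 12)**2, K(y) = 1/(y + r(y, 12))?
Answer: 24054/32929927 ≈ 0.00073046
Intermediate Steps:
r(m, T) = 2*T + 26*m
K(y) = 1/(24 + 27*y) (K(y) = 1/(y + (2*12 + 26*y)) = 1/(y + (24 + 26*y)) = 1/(24 + 27*y))
Z(G) = (12 + G)**2
1/(K(890) + Z(-49)) = 1/(1/(3*(8 + 9*890)) + (12 - 49)**2) = 1/(1/(3*(8 + 8010)) + (-37)**2) = 1/((1/3)/8018 + 1369) = 1/((1/3)*(1/8018) + 1369) = 1/(1/24054 + 1369) = 1/(32929927/24054) = 24054/32929927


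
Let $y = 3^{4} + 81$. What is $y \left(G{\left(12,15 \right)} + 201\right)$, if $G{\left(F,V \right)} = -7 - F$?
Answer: $29484$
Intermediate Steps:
$y = 162$ ($y = 81 + 81 = 162$)
$y \left(G{\left(12,15 \right)} + 201\right) = 162 \left(\left(-7 - 12\right) + 201\right) = 162 \left(-19 + 201\right) = 162 \cdot 182 = 29484$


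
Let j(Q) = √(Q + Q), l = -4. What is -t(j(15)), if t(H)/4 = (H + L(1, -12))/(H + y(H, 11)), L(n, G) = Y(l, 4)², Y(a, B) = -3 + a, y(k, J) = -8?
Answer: 844/17 + 114*√30/17 ≈ 86.377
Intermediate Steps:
j(Q) = √2*√Q (j(Q) = √(2*Q) = √2*√Q)
L(n, G) = 49 (L(n, G) = (-3 - 4)² = (-7)² = 49)
t(H) = 4*(49 + H)/(-8 + H) (t(H) = 4*((H + 49)/(H - 8)) = 4*((49 + H)/(-8 + H)) = 4*(49 + H)/(-8 + H))
-t(j(15)) = -4*(49 + √2*√15)/(-8 + √2*√15) = -4*(49 + √30)/(-8 + √30)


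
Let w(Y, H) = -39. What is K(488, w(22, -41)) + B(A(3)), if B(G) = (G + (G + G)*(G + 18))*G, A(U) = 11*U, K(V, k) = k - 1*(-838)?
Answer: 112966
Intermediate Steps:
K(V, k) = 838 + k (K(V, k) = k + 838 = 838 + k)
B(G) = G*(G + 2*G*(18 + G)) (B(G) = (G + (2*G)*(18 + G))*G = (G + 2*G*(18 + G))*G = G*(G + 2*G*(18 + G)))
K(488, w(22, -41)) + B(A(3)) = (838 - 39) + (11*3)**2*(37 + 2*(11*3)) = 799 + 33**2*(37 + 2*33) = 799 + 1089*(37 + 66) = 799 + 1089*103 = 799 + 112167 = 112966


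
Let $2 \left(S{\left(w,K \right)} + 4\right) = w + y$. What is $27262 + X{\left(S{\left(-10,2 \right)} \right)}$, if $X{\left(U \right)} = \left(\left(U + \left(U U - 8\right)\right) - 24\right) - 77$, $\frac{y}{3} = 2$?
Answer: $27183$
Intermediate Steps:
$y = 6$ ($y = 3 \cdot 2 = 6$)
$S{\left(w,K \right)} = -1 + \frac{w}{2}$ ($S{\left(w,K \right)} = -4 + \frac{w + 6}{2} = -4 + \frac{6 + w}{2} = -4 + \left(3 + \frac{w}{2}\right) = -1 + \frac{w}{2}$)
$X{\left(U \right)} = -109 + U + U^{2}$ ($X{\left(U \right)} = \left(\left(U + \left(U^{2} - 8\right)\right) - 24\right) - 77 = \left(\left(U + \left(-8 + U^{2}\right)\right) - 24\right) - 77 = \left(\left(-8 + U + U^{2}\right) - 24\right) - 77 = \left(-32 + U + U^{2}\right) - 77 = -109 + U + U^{2}$)
$27262 + X{\left(S{\left(-10,2 \right)} \right)} = 27262 + \left(-109 + \left(-1 + \frac{1}{2} \left(-10\right)\right) + \left(-1 + \frac{1}{2} \left(-10\right)\right)^{2}\right) = 27262 - \left(115 - \left(-1 - 5\right)^{2}\right) = 27262 - \left(115 - 36\right) = 27262 - 79 = 27183$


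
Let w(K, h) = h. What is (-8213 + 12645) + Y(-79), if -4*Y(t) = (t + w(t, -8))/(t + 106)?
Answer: 159581/36 ≈ 4432.8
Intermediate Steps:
Y(t) = -(-8 + t)/(4*(106 + t)) (Y(t) = -(t - 8)/(4*(t + 106)) = -(-8 + t)/(4*(106 + t)))
(-8213 + 12645) + Y(-79) = (-8213 + 12645) + (8 - 1*(-79))/(4*(106 - 79)) = 4432 + (¼)*(8 + 79)/27 = 4432 + (¼)*(1/27)*87 = 4432 + 29/36 = 159581/36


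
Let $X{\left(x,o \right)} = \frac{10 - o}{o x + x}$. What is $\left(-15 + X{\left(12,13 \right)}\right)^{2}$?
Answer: $\frac{707281}{3136} \approx 225.54$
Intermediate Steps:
$X{\left(x,o \right)} = \frac{10 - o}{x + o x}$
$\left(-15 + X{\left(12,13 \right)}\right)^{2} = \left(-15 + \frac{10 - 13}{12 \left(1 + 13\right)}\right)^{2} = \left(-15 + \frac{10 - 13}{12 \cdot 14}\right)^{2} = \left(-15 + \frac{1}{12} \cdot \frac{1}{14} \left(-3\right)\right)^{2} = \left(-15 - \frac{1}{56}\right)^{2} = \left(- \frac{841}{56}\right)^{2} = \frac{707281}{3136}$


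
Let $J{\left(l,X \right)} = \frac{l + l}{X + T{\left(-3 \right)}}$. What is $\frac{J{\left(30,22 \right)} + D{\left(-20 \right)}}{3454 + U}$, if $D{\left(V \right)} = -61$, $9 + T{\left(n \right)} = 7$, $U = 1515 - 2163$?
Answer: $- \frac{29}{1403} \approx -0.02067$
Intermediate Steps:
$U = -648$ ($U = 1515 - 2163 = -648$)
$T{\left(n \right)} = -2$ ($T{\left(n \right)} = -9 + 7 = -2$)
$J{\left(l,X \right)} = \frac{2 l}{-2 + X}$ ($J{\left(l,X \right)} = \frac{l + l}{X - 2} = \frac{2 l}{-2 + X}$)
$\frac{J{\left(30,22 \right)} + D{\left(-20 \right)}}{3454 + U} = \frac{2 \cdot 30 \frac{1}{-2 + 22} - 61}{3454 - 648} = \frac{2 \cdot 30 \cdot \frac{1}{20} - 61}{2806} = \left(2 \cdot 30 \cdot \frac{1}{20} - 61\right) \frac{1}{2806} = \left(3 - 61\right) \frac{1}{2806} = \left(-58\right) \frac{1}{2806} = - \frac{29}{1403}$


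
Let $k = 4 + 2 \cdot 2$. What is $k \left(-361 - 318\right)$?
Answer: $-5432$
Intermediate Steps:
$k = 8$ ($k = 4 + 4 = 8$)
$k \left(-361 - 318\right) = 8 \left(-361 - 318\right) = 8 \left(-679\right) = -5432$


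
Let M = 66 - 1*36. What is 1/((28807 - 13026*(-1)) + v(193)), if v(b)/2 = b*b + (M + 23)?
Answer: 1/116437 ≈ 8.5883e-6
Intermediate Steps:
M = 30 (M = 66 - 36 = 30)
v(b) = 106 + 2*b**2 (v(b) = 2*(b*b + (30 + 23)) = 2*(b**2 + 53) = 2*(53 + b**2) = 106 + 2*b**2)
1/((28807 - 13026*(-1)) + v(193)) = 1/((28807 - 13026*(-1)) + (106 + 2*193**2)) = 1/((28807 + 13026) + (106 + 2*37249)) = 1/(41833 + (106 + 74498)) = 1/(41833 + 74604) = 1/116437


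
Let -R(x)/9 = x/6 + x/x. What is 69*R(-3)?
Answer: -621/2 ≈ -310.50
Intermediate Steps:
R(x) = -9 - 3*x/2 (R(x) = -9*(x/6 + x/x) = -9*(x*(⅙) + 1) = -9*(x/6 + 1) = -9*(1 + x/6) = -9 - 3*x/2)
69*R(-3) = 69*(-9 - 3/2*(-3)) = 69*(-9 + 9/2) = 69*(-9/2) = -621/2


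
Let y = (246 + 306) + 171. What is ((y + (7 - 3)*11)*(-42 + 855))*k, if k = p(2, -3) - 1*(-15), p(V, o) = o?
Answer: 7482852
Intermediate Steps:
y = 723 (y = 552 + 171 = 723)
k = 12 (k = -3 - 1*(-15) = -3 + 15 = 12)
((y + (7 - 3)*11)*(-42 + 855))*k = ((723 + (7 - 3)*11)*(-42 + 855))*12 = ((723 + 4*11)*813)*12 = ((723 + 44)*813)*12 = (767*813)*12 = 623571*12 = 7482852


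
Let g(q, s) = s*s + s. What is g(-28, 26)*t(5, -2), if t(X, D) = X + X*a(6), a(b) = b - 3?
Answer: 14040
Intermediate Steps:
g(q, s) = s + s² (g(q, s) = s² + s = s + s²)
a(b) = -3 + b
t(X, D) = 4*X (t(X, D) = X + X*(-3 + 6) = X + X*3 = X + 3*X = 4*X)
g(-28, 26)*t(5, -2) = (26*(1 + 26))*(4*5) = (26*27)*20 = 702*20 = 14040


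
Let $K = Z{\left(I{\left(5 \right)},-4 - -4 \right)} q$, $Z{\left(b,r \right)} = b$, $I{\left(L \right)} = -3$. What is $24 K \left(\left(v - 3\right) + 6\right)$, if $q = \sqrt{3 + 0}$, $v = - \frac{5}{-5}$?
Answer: $- 288 \sqrt{3} \approx -498.83$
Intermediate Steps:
$v = 1$ ($v = \left(-5\right) \left(- \frac{1}{5}\right) = 1$)
$q = \sqrt{3} \approx 1.732$
$K = - 3 \sqrt{3} \approx -5.1962$
$24 K \left(\left(v - 3\right) + 6\right) = 24 - 3 \sqrt{3} \left(\left(1 - 3\right) + 6\right) = 24 - 3 \sqrt{3} \left(-2 + 6\right) = 24 - 3 \sqrt{3} \cdot 4 = 24 \left(- 12 \sqrt{3}\right) = - 288 \sqrt{3}$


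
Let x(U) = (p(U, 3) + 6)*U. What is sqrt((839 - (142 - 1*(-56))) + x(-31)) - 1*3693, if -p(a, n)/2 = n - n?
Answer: -3693 + sqrt(455) ≈ -3671.7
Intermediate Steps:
p(a, n) = 0 (p(a, n) = -2*(n - n) = -2*0 = 0)
x(U) = 6*U (x(U) = (0 + 6)*U = 6*U)
sqrt((839 - (142 - 1*(-56))) + x(-31)) - 1*3693 = sqrt((839 - (142 - 1*(-56))) + 6*(-31)) - 1*3693 = sqrt((839 - (142 + 56)) - 186) - 3693 = sqrt((839 - 1*198) - 186) - 3693 = sqrt((839 - 198) - 186) - 3693 = sqrt(641 - 186) - 3693 = sqrt(455) - 3693 = -3693 + sqrt(455)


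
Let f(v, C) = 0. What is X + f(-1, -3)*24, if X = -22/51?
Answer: -22/51 ≈ -0.43137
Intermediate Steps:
X = -22/51 (X = -22*1/51 = -22/51 ≈ -0.43137)
X + f(-1, -3)*24 = -22/51 + 0*24 = -22/51 + 0 = -22/51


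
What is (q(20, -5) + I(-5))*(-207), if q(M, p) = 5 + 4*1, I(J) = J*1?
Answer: -828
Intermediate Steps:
I(J) = J
q(M, p) = 9 (q(M, p) = 5 + 4 = 9)
(q(20, -5) + I(-5))*(-207) = (9 - 5)*(-207) = 4*(-207) = -828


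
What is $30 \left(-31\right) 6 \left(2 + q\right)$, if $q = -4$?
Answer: $11160$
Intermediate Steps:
$30 \left(-31\right) 6 \left(2 + q\right) = 30 \left(-31\right) 6 \left(2 - 4\right) = - 930 \cdot 6 \left(-2\right) = \left(-930\right) \left(-12\right) = 11160$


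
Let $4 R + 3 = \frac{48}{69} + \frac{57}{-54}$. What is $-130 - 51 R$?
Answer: $- \frac{48113}{552} \approx -87.161$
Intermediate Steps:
$R = - \frac{1391}{1656}$ ($R = - \frac{3}{4} + \frac{\frac{48}{69} + \frac{57}{-54}}{4} = - \frac{3}{4} + \frac{48 \cdot \frac{1}{69} + 57 \left(- \frac{1}{54}\right)}{4} = - \frac{3}{4} + \frac{\frac{16}{23} - \frac{19}{18}}{4} = - \frac{3}{4} + \frac{1}{4} \left(- \frac{149}{414}\right) = - \frac{3}{4} - \frac{149}{1656} = - \frac{1391}{1656} \approx -0.83998$)
$-130 - 51 R = -130 - - \frac{23647}{552} = -130 + \frac{23647}{552} = - \frac{48113}{552}$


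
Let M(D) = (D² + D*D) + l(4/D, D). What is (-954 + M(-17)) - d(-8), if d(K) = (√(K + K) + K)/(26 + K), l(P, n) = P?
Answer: -57496/153 - 2*I/9 ≈ -375.79 - 0.22222*I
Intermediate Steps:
M(D) = 2*D² + 4/D (M(D) = (D² + D*D) + 4/D = (D² + D²) + 4/D = 2*D² + 4/D)
d(K) = (K + √2*√K)/(26 + K) (d(K) = (√(2*K) + K)/(26 + K) = (√2*√K + K)/(26 + K) = (K + √2*√K)/(26 + K))
(-954 + M(-17)) - d(-8) = (-954 + 2*(2 + (-17)³)/(-17)) - (-8 + √2*√(-8))/(26 - 8) = (-954 + 2*(-1/17)*(2 - 4913)) - (-8 + √2*(2*I*√2))/18 = (-954 + 2*(-1/17)*(-4911)) - (-8 + 4*I)/18 = (-954 + 9822/17) - (-4/9 + 2*I/9) = -6396/17 + (4/9 - 2*I/9) = -57496/153 - 2*I/9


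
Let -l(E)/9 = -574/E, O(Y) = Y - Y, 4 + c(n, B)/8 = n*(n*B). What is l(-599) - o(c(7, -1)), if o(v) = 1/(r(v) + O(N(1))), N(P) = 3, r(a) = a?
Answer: -2189785/253976 ≈ -8.6220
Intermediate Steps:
c(n, B) = -32 + 8*B*n² (c(n, B) = -32 + 8*(n*(n*B)) = -32 + 8*(n*(B*n)) = -32 + 8*(B*n²) = -32 + 8*B*n²)
O(Y) = 0
l(E) = 5166/E (l(E) = -(-5166)/E = 5166/E)
o(v) = 1/v (o(v) = 1/(v + 0) = 1/v)
l(-599) - o(c(7, -1)) = 5166/(-599) - 1/(-32 + 8*(-1)*7²) = 5166*(-1/599) - 1/(-32 + 8*(-1)*49) = -5166/599 - 1/(-32 - 392) = -5166/599 - 1/(-424) = -5166/599 - 1*(-1/424) = -5166/599 + 1/424 = -2189785/253976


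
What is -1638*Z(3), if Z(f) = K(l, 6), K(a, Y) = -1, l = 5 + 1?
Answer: 1638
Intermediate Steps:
l = 6
Z(f) = -1
-1638*Z(3) = -1638*(-1) = 1638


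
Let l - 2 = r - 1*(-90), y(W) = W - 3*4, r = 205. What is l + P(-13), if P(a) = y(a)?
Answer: 272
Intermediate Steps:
y(W) = -12 + W (y(W) = W - 12 = -12 + W)
P(a) = -12 + a
l = 297 (l = 2 + (205 - 1*(-90)) = 2 + (205 + 90) = 2 + 295 = 297)
l + P(-13) = 297 + (-12 - 13) = 297 - 25 = 272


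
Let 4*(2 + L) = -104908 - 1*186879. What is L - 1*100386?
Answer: -693339/4 ≈ -1.7333e+5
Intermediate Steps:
L = -291795/4 (L = -2 + (-104908 - 1*186879)/4 = -2 + (-104908 - 186879)/4 = -2 + (¼)*(-291787) = -2 - 291787/4 = -291795/4 ≈ -72949.)
L - 1*100386 = -291795/4 - 1*100386 = -291795/4 - 100386 = -693339/4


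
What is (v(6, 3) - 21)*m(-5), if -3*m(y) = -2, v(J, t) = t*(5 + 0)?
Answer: -4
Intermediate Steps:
v(J, t) = 5*t (v(J, t) = t*5 = 5*t)
m(y) = ⅔ (m(y) = -⅓*(-2) = ⅔)
(v(6, 3) - 21)*m(-5) = (5*3 - 21)*(⅔) = (15 - 21)*(⅔) = -6*⅔ = -4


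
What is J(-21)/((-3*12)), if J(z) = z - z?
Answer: 0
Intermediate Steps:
J(z) = 0
J(-21)/((-3*12)) = 0/((-3*12)) = 0/(-36) = 0*(-1/36) = 0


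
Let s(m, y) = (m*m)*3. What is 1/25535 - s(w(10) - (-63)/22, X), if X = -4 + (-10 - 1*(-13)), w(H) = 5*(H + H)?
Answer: -392307150761/12358940 ≈ -31743.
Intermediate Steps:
w(H) = 10*H (w(H) = 5*(2*H) = 10*H)
X = -1 (X = -4 + (-10 + 13) = -4 + 3 = -1)
s(m, y) = 3*m**2 (s(m, y) = m**2*3 = 3*m**2)
1/25535 - s(w(10) - (-63)/22, X) = 1/25535 - 3*(10*10 - (-63)/22)**2 = 1/25535 - 3*(100 - (-63)/22)**2 = 1/25535 - 3*(100 - 1*(-63/22))**2 = 1/25535 - 3*(100 + 63/22)**2 = 1/25535 - 3*(2263/22)**2 = 1/25535 - 3*5121169/484 = 1/25535 - 1*15363507/484 = 1/25535 - 15363507/484 = -392307150761/12358940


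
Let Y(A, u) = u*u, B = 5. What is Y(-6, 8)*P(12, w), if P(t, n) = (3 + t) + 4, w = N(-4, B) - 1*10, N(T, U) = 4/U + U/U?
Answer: 1216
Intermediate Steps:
N(T, U) = 1 + 4/U (N(T, U) = 4/U + 1 = 1 + 4/U)
Y(A, u) = u**2
w = -41/5 (w = (4 + 5)/5 - 1*10 = (1/5)*9 - 10 = 9/5 - 10 = -41/5 ≈ -8.2000)
P(t, n) = 7 + t
Y(-6, 8)*P(12, w) = 8**2*(7 + 12) = 64*19 = 1216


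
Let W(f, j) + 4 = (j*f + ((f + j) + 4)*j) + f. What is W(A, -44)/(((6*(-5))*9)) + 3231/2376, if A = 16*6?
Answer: 306379/11880 ≈ 25.789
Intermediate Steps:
A = 96
W(f, j) = -4 + f + f*j + j*(4 + f + j) (W(f, j) = -4 + ((j*f + ((f + j) + 4)*j) + f) = -4 + ((f*j + (4 + f + j)*j) + f) = -4 + ((f*j + j*(4 + f + j)) + f) = -4 + (f + f*j + j*(4 + f + j)) = -4 + f + f*j + j*(4 + f + j))
W(A, -44)/(((6*(-5))*9)) + 3231/2376 = (-4 + 96 + (-44)**2 + 4*(-44) + 2*96*(-44))/(((6*(-5))*9)) + 3231/2376 = (-4 + 96 + 1936 - 176 - 8448)/((-30*9)) + 3231*(1/2376) = -6596/(-270) + 359/264 = -6596*(-1/270) + 359/264 = 3298/135 + 359/264 = 306379/11880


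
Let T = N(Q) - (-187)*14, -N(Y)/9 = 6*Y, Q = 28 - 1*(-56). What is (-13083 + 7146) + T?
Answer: -7855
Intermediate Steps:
Q = 84 (Q = 28 + 56 = 84)
N(Y) = -54*Y
T = -1918 (T = -54*84 - (-187)*14 = -4536 - 1*(-2618) = -4536 + 2618 = -1918)
(-13083 + 7146) + T = (-13083 + 7146) - 1918 = -5937 - 1918 = -7855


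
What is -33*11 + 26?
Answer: -337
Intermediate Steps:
-33*11 + 26 = -363 + 26 = -337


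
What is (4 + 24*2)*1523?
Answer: 79196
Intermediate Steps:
(4 + 24*2)*1523 = (4 + 48)*1523 = 52*1523 = 79196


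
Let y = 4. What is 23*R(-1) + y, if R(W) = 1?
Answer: 27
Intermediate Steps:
23*R(-1) + y = 23*1 + 4 = 23 + 4 = 27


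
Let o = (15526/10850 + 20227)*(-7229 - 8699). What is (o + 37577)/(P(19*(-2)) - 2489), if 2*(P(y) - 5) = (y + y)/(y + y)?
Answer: 499349350754/3849425 ≈ 1.2972e+5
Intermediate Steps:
P(y) = 11/2 (P(y) = 5 + ((y + y)/(y + y))/2 = 5 + ((2*y)/((2*y)))/2 = 5 + ((2*y)*(1/(2*y)))/2 = 5 + (1/2)*1 = 5 + 1/2 = 11/2)
o = -249703797552/775 (o = (15526*(1/10850) + 20227)*(-15928) = (1109/775 + 20227)*(-15928) = (15677034/775)*(-15928) = -249703797552/775 ≈ -3.2220e+8)
(o + 37577)/(P(19*(-2)) - 2489) = (-249703797552/775 + 37577)/(11/2 - 2489) = -249674675377/(775*(-4967/2)) = -249674675377/775*(-2/4967) = 499349350754/3849425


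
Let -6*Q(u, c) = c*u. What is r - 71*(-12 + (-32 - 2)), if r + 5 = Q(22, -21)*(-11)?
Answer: 2414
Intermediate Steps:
Q(u, c) = -c*u/6
r = -852 (r = -5 - ⅙*(-21)*22*(-11) = -5 + 77*(-11) = -5 - 847 = -852)
r - 71*(-12 + (-32 - 2)) = -852 - 71*(-12 + (-32 - 2)) = -852 - 71*(-12 - 34) = -852 - 71*(-46) = -852 + 3266 = 2414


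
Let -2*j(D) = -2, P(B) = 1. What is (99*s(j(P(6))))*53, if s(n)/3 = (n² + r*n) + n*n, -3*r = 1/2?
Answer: 57717/2 ≈ 28859.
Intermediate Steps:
j(D) = 1 (j(D) = -½*(-2) = 1)
r = -⅙ (r = -⅓/2 = -⅓*½ = -⅙ ≈ -0.16667)
s(n) = 6*n² - n/2 (s(n) = 3*((n² - n/6) + n*n) = 3*((n² - n/6) + n²) = 3*(2*n² - n/6) = 6*n² - n/2)
(99*s(j(P(6))))*53 = (99*((½)*1*(-1 + 12*1)))*53 = (99*((½)*1*(-1 + 12)))*53 = (99*((½)*1*11))*53 = (99*(11/2))*53 = (1089/2)*53 = 57717/2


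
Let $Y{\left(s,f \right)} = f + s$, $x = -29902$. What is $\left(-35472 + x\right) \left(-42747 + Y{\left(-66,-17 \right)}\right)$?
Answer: $2799968420$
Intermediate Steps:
$\left(-35472 + x\right) \left(-42747 + Y{\left(-66,-17 \right)}\right) = \left(-35472 - 29902\right) \left(-42747 - 83\right) = - 65374 \left(-42747 - 83\right) = \left(-65374\right) \left(-42830\right) = 2799968420$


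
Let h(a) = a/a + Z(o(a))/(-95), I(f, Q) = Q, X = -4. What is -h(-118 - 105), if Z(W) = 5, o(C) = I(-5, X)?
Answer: -18/19 ≈ -0.94737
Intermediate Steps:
o(C) = -4
h(a) = 18/19 (h(a) = a/a + 5/(-95) = 1 + 5*(-1/95) = 1 - 1/19 = 18/19)
-h(-118 - 105) = -1*18/19 = -18/19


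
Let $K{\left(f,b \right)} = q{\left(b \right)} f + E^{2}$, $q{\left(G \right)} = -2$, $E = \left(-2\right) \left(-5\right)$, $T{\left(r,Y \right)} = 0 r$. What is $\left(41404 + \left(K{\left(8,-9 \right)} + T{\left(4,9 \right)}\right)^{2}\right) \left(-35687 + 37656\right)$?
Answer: $95417740$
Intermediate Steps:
$T{\left(r,Y \right)} = 0$
$E = 10$
$K{\left(f,b \right)} = 100 - 2 f$ ($K{\left(f,b \right)} = - 2 f + 10^{2} = - 2 f + 100 = 100 - 2 f$)
$\left(41404 + \left(K{\left(8,-9 \right)} + T{\left(4,9 \right)}\right)^{2}\right) \left(-35687 + 37656\right) = \left(41404 + \left(\left(100 - 16\right) + 0\right)^{2}\right) \left(-35687 + 37656\right) = \left(41404 + \left(\left(100 - 16\right) + 0\right)^{2}\right) 1969 = \left(41404 + \left(84 + 0\right)^{2}\right) 1969 = \left(41404 + 84^{2}\right) 1969 = \left(41404 + 7056\right) 1969 = 48460 \cdot 1969 = 95417740$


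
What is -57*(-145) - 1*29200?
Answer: -20935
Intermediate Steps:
-57*(-145) - 1*29200 = 8265 - 29200 = -20935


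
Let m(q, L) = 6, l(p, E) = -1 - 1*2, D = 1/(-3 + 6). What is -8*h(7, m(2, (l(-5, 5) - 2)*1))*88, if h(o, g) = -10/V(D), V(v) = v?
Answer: 21120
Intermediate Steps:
D = ⅓ (D = 1/3 = ⅓ ≈ 0.33333)
l(p, E) = -3 (l(p, E) = -1 - 2 = -3)
h(o, g) = -30 (h(o, g) = -10/⅓ = -10*3 = -30)
-8*h(7, m(2, (l(-5, 5) - 2)*1))*88 = -8*(-30)*88 = 240*88 = 21120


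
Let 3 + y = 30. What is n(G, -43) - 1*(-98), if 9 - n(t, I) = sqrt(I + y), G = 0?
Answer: 107 - 4*I ≈ 107.0 - 4.0*I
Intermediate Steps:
y = 27 (y = -3 + 30 = 27)
n(t, I) = 9 - sqrt(27 + I) (n(t, I) = 9 - sqrt(I + 27) = 9 - sqrt(27 + I))
n(G, -43) - 1*(-98) = (9 - sqrt(27 - 43)) - 1*(-98) = (9 - sqrt(-16)) + 98 = (9 - 4*I) + 98 = 107 - 4*I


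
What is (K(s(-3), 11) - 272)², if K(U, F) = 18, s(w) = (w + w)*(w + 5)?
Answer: 64516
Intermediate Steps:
s(w) = 2*w*(5 + w) (s(w) = (2*w)*(5 + w) = 2*w*(5 + w))
(K(s(-3), 11) - 272)² = (18 - 272)² = (-254)² = 64516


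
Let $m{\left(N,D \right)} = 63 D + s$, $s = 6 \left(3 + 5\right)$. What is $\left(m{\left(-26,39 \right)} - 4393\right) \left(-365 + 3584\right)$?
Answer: $-6077472$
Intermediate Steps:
$s = 48$ ($s = 6 \cdot 8 = 48$)
$m{\left(N,D \right)} = 48 + 63 D$ ($m{\left(N,D \right)} = 63 D + 48 = 48 + 63 D$)
$\left(m{\left(-26,39 \right)} - 4393\right) \left(-365 + 3584\right) = \left(\left(48 + 63 \cdot 39\right) - 4393\right) \left(-365 + 3584\right) = \left(\left(48 + 2457\right) - 4393\right) 3219 = \left(2505 - 4393\right) 3219 = \left(-1888\right) 3219 = -6077472$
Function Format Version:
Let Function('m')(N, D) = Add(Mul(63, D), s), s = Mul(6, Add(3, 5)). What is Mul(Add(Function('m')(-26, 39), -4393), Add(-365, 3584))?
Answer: -6077472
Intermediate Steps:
s = 48 (s = Mul(6, 8) = 48)
Function('m')(N, D) = Add(48, Mul(63, D)) (Function('m')(N, D) = Add(Mul(63, D), 48) = Add(48, Mul(63, D)))
Mul(Add(Function('m')(-26, 39), -4393), Add(-365, 3584)) = Mul(Add(Add(48, Mul(63, 39)), -4393), Add(-365, 3584)) = Mul(Add(Add(48, 2457), -4393), 3219) = Mul(Add(2505, -4393), 3219) = Mul(-1888, 3219) = -6077472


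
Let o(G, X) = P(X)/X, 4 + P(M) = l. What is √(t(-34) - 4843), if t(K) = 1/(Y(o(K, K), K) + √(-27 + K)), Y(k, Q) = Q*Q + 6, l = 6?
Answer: √((-5627565 - 4843*I*√61)/(1162 + I*√61)) ≈ 0.e-8 - 69.592*I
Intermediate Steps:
P(M) = 2 (P(M) = -4 + 6 = 2)
o(G, X) = 2/X
Y(k, Q) = 6 + Q² (Y(k, Q) = Q² + 6 = 6 + Q²)
t(K) = 1/(6 + K² + √(-27 + K)) (t(K) = 1/((6 + K²) + √(-27 + K)) = 1/(6 + K² + √(-27 + K)))
√(t(-34) - 4843) = √(1/(6 + (-34)² + √(-27 - 34)) - 4843) = √(1/(6 + 1156 + √(-61)) - 4843) = √(1/(6 + 1156 + I*√61) - 4843) = √(1/(1162 + I*√61) - 4843) = √(-4843 + 1/(1162 + I*√61))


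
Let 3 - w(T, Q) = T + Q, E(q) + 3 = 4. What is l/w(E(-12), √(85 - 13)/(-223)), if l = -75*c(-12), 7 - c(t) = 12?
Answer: 18648375/99422 - 250875*√2/99422 ≈ 184.00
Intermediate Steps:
c(t) = -5 (c(t) = 7 - 1*12 = 7 - 12 = -5)
E(q) = 1 (E(q) = -3 + 4 = 1)
w(T, Q) = 3 - Q - T (w(T, Q) = 3 - (T + Q) = 3 - (Q + T) = 3 + (-Q - T) = 3 - Q - T)
l = 375 (l = -75*(-5) = 375)
l/w(E(-12), √(85 - 13)/(-223)) = 375/(3 - √(85 - 13)/(-223) - 1*1) = 375/(3 - √72*(-1)/223 - 1) = 375/(3 - 6*√2*(-1)/223 - 1) = 375/(3 - (-6)*√2/223 - 1) = 375/(3 + 6*√2/223 - 1) = 375/(2 + 6*√2/223)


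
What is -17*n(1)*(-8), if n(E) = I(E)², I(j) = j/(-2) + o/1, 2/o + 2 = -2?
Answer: 136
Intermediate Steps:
o = -½ (o = 2/(-2 - 2) = 2/(-4) = 2*(-¼) = -½ ≈ -0.50000)
I(j) = -½ - j/2 (I(j) = j/(-2) - ½/1 = j*(-½) - ½*1 = -j/2 - ½ = -½ - j/2)
n(E) = (-½ - E/2)²
-17*n(1)*(-8) = -17*(1 + 1)²/4*(-8) = -17*2²/4*(-8) = -17*4/4*(-8) = -17*1*(-8) = -17*(-8) = 136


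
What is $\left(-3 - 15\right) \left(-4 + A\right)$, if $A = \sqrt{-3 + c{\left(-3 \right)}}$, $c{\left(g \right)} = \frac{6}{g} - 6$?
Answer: $72 - 18 i \sqrt{11} \approx 72.0 - 59.699 i$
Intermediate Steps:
$c{\left(g \right)} = -6 + \frac{6}{g}$ ($c{\left(g \right)} = \frac{6}{g} - 6 = -6 + \frac{6}{g}$)
$A = i \sqrt{11}$ ($A = \sqrt{-3 - \left(6 - \frac{6}{-3}\right)} = \sqrt{-3 + \left(-6 + 6 \left(- \frac{1}{3}\right)\right)} = \sqrt{-3 - 8} = \sqrt{-11} = i \sqrt{11} \approx 3.3166 i$)
$\left(-3 - 15\right) \left(-4 + A\right) = \left(-3 - 15\right) \left(-4 + i \sqrt{11}\right) = - 18 \left(-4 + i \sqrt{11}\right) = 72 - 18 i \sqrt{11}$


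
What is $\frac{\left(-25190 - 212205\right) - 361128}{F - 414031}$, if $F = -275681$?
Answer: $\frac{598523}{689712} \approx 0.86779$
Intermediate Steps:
$\frac{\left(-25190 - 212205\right) - 361128}{F - 414031} = \frac{\left(-25190 - 212205\right) - 361128}{-275681 - 414031} = \frac{\left(-25190 - 212205\right) - 361128}{-689712} = \left(-237395 - 361128\right) \left(- \frac{1}{689712}\right) = \left(-598523\right) \left(- \frac{1}{689712}\right) = \frac{598523}{689712}$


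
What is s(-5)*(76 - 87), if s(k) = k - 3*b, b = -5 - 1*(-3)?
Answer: -11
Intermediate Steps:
b = -2 (b = -5 + 3 = -2)
s(k) = 6 + k (s(k) = k - 3*(-2) = k + 6 = 6 + k)
s(-5)*(76 - 87) = (6 - 5)*(76 - 87) = 1*(-11) = -11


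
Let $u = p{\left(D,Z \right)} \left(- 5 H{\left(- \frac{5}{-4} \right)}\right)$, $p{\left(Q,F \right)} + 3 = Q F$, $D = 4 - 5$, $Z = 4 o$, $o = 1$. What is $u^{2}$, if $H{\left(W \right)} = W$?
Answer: $\frac{30625}{16} \approx 1914.1$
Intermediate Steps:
$Z = 4$ ($Z = 4 \cdot 1 = 4$)
$D = -1$
$p{\left(Q,F \right)} = -3 + F Q$ ($p{\left(Q,F \right)} = -3 + Q F = -3 + F Q$)
$u = \frac{175}{4}$ ($u = \left(-3 + 4 \left(-1\right)\right) \left(- 5 \left(- \frac{5}{-4}\right)\right) = \left(-3 - 4\right) \left(- 5 \left(\left(-5\right) \left(- \frac{1}{4}\right)\right)\right) = - 7 \left(\left(-5\right) \frac{5}{4}\right) = \left(-7\right) \left(- \frac{25}{4}\right) = \frac{175}{4} \approx 43.75$)
$u^{2} = \left(\frac{175}{4}\right)^{2} = \frac{30625}{16}$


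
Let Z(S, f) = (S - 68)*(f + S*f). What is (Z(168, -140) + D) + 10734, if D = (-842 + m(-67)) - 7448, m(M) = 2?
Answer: -2363554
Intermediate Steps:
Z(S, f) = (-68 + S)*(f + S*f)
D = -8288 (D = (-842 + 2) - 7448 = -840 - 7448 = -8288)
(Z(168, -140) + D) + 10734 = (-140*(-68 + 168² - 67*168) - 8288) + 10734 = (-140*(-68 + 28224 - 11256) - 8288) + 10734 = (-140*16900 - 8288) + 10734 = (-2366000 - 8288) + 10734 = -2374288 + 10734 = -2363554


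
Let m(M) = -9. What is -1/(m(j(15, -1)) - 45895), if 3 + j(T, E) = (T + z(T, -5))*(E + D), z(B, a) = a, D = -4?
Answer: 1/45904 ≈ 2.1785e-5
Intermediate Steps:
j(T, E) = -3 + (-5 + T)*(-4 + E) (j(T, E) = -3 + (T - 5)*(E - 4) = -3 + (-5 + T)*(-4 + E))
-1/(m(j(15, -1)) - 45895) = -1/(-9 - 45895) = -1/(-45904) = -1*(-1/45904) = 1/45904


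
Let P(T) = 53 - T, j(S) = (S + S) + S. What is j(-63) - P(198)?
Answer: -44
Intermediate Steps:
j(S) = 3*S (j(S) = 2*S + S = 3*S)
j(-63) - P(198) = 3*(-63) - (53 - 1*198) = -189 - (53 - 198) = -189 - 1*(-145) = -189 + 145 = -44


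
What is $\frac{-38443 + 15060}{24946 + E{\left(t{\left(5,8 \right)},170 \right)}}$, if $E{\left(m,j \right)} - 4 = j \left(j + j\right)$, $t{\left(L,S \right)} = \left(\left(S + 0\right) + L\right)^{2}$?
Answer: $- \frac{23383}{82750} \approx -0.28257$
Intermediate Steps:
$t{\left(L,S \right)} = \left(L + S\right)^{2}$ ($t{\left(L,S \right)} = \left(S + L\right)^{2} = \left(L + S\right)^{2}$)
$E{\left(m,j \right)} = 4 + 2 j^{2}$ ($E{\left(m,j \right)} = 4 + j \left(j + j\right) = 4 + j 2 j = 4 + 2 j^{2}$)
$\frac{-38443 + 15060}{24946 + E{\left(t{\left(5,8 \right)},170 \right)}} = \frac{-38443 + 15060}{24946 + \left(4 + 2 \cdot 170^{2}\right)} = - \frac{23383}{24946 + \left(4 + 2 \cdot 28900\right)} = - \frac{23383}{24946 + \left(4 + 57800\right)} = - \frac{23383}{24946 + 57804} = - \frac{23383}{82750}$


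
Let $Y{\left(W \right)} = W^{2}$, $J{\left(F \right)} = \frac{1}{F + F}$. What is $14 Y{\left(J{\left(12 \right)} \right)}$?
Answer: $\frac{7}{288} \approx 0.024306$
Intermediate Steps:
$J{\left(F \right)} = \frac{1}{2 F}$
$14 Y{\left(J{\left(12 \right)} \right)} = 14 \left(\frac{1}{2 \cdot 12}\right)^{2} = 14 \left(\frac{1}{2} \cdot \frac{1}{12}\right)^{2} = \frac{14}{576} = 14 \cdot \frac{1}{576} = \frac{7}{288}$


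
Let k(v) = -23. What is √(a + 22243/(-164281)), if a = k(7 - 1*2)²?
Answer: √84456381894/12637 ≈ 22.997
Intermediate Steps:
a = 529 (a = (-23)² = 529)
√(a + 22243/(-164281)) = √(529 + 22243/(-164281)) = √(529 + 22243*(-1/164281)) = √(529 - 1711/12637) = √(6683262/12637) = √84456381894/12637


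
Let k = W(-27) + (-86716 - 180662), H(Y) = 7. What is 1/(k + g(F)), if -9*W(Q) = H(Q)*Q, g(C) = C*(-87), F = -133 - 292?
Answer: -1/230382 ≈ -4.3406e-6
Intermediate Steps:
F = -425
g(C) = -87*C
W(Q) = -7*Q/9
k = -267357 (k = -7/9*(-27) + (-86716 - 180662) = 21 - 267378 = -267357)
1/(k + g(F)) = 1/(-267357 - 87*(-425)) = 1/(-267357 + 36975) = 1/(-230382) = -1/230382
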